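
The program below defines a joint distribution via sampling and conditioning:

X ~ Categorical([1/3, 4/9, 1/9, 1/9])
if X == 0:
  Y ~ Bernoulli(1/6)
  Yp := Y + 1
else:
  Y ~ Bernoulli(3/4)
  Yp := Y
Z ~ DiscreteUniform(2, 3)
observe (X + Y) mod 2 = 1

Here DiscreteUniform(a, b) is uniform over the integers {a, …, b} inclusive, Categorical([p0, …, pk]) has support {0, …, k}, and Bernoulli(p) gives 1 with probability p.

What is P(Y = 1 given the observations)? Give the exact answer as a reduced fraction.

Enumerate traces; 8 have nonzero weight after conditioning:
  (X=0, Y=1, Z=2) weight 1/36
  (X=0, Y=1, Z=3) weight 1/36
  (X=1, Y=0, Z=2) weight 1/18
  (X=1, Y=0, Z=3) weight 1/18
  (X=2, Y=1, Z=2) weight 1/24
  (X=2, Y=1, Z=3) weight 1/24
  (X=3, Y=0, Z=2) weight 1/72
  (X=3, Y=0, Z=3) weight 1/72
Group by Y:
  weight(Y=0) = 5/36
  weight(Y=1) = 5/36
Total weight = 5/36 + 5/36 = 5/18
P(Y=0 | obs) = 5/36 / 5/18 = 1/2
P(Y=1 | obs) = 5/36 / 5/18 = 1/2

P(Y = 1 | obs) = 1/2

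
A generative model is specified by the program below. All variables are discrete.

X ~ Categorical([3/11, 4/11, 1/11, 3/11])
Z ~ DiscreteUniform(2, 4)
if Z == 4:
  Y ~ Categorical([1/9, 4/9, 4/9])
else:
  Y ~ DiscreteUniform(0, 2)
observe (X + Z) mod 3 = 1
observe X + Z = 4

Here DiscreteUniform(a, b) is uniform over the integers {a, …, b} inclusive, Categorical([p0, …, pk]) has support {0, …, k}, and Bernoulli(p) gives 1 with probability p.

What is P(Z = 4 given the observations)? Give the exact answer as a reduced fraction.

P(Z = 4 | obs) = 3/8

Enumerate traces; 9 have nonzero weight after conditioning:
  (X=0, Z=4, Y=0) weight 1/99
  (X=0, Z=4, Y=1) weight 4/99
  (X=0, Z=4, Y=2) weight 4/99
  (X=1, Z=3, Y=0) weight 4/99
  (X=1, Z=3, Y=1) weight 4/99
  (X=1, Z=3, Y=2) weight 4/99
  (X=2, Z=2, Y=0) weight 1/99
  (X=2, Z=2, Y=1) weight 1/99
  … 1 more
Group by Z:
  weight(Z=2) = 1/33
  weight(Z=3) = 4/33
  weight(Z=4) = 1/11
Total weight = 1/33 + 4/33 + 1/11 = 8/33
P(Z=2 | obs) = 1/33 / 8/33 = 1/8
P(Z=3 | obs) = 4/33 / 8/33 = 1/2
P(Z=4 | obs) = 1/11 / 8/33 = 3/8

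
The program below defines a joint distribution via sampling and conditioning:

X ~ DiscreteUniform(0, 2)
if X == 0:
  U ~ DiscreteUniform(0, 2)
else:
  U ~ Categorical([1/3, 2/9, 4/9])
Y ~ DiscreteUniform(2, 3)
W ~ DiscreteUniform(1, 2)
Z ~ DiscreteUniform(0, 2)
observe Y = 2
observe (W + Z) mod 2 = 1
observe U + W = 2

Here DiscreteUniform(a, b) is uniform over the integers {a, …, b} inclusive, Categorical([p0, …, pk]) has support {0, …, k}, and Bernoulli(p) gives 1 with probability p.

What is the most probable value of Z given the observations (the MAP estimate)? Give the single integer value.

Enumerate traces; 9 have nonzero weight after conditioning:
  (X=0, U=0, Y=2, W=2, Z=1) weight 1/108
  (X=0, U=1, Y=2, W=1, Z=0) weight 1/108
  (X=0, U=1, Y=2, W=1, Z=2) weight 1/108
  (X=1, U=0, Y=2, W=2, Z=1) weight 1/108
  (X=1, U=1, Y=2, W=1, Z=0) weight 1/162
  (X=1, U=1, Y=2, W=1, Z=2) weight 1/162
  (X=2, U=0, Y=2, W=2, Z=1) weight 1/108
  (X=2, U=1, Y=2, W=1, Z=0) weight 1/162
  … 1 more
Group by Z:
  weight(Z=0) = 7/324
  weight(Z=1) = 1/36
  weight(Z=2) = 7/324
Total weight = 7/324 + 1/36 + 7/324 = 23/324
P(Z=0 | obs) = 7/324 / 23/324 = 7/23
P(Z=1 | obs) = 1/36 / 23/324 = 9/23
P(Z=2 | obs) = 7/324 / 23/324 = 7/23
argmax = 1

argmax_v P(Z = v | obs) = 1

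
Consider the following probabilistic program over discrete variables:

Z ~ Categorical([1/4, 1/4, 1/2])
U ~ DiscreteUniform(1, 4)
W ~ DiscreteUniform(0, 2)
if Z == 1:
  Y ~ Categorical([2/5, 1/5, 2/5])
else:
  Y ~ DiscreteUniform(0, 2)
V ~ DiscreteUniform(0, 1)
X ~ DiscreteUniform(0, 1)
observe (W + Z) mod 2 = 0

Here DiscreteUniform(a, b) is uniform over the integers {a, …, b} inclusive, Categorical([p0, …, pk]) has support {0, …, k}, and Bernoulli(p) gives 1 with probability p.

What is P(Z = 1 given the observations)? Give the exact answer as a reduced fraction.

P(Z = 1 | obs) = 1/7

Enumerate traces; 240 have nonzero weight after conditioning:
  (Z=0, U=1, W=0, Y=0, V=0, X=0) weight 1/576
  (Z=0, U=1, W=0, Y=0, V=0, X=1) weight 1/576
  (Z=0, U=1, W=0, Y=0, V=1, X=0) weight 1/576
  (Z=0, U=1, W=0, Y=0, V=1, X=1) weight 1/576
  (Z=0, U=1, W=0, Y=1, V=0, X=0) weight 1/576
  (Z=0, U=1, W=0, Y=1, V=0, X=1) weight 1/576
  (Z=0, U=1, W=0, Y=1, V=1, X=0) weight 1/576
  (Z=0, U=1, W=0, Y=1, V=1, X=1) weight 1/576
  (Z=1, U=1, W=1, Y=0, V=0, X=0) weight 1/480
  (Z=2, U=1, W=0, Y=0, V=0, X=0) weight 1/288
  … 230 more
Group by Z:
  weight(Z=0) = 1/6
  weight(Z=1) = 1/12
  weight(Z=2) = 1/3
Total weight = 1/6 + 1/12 + 1/3 = 7/12
P(Z=0 | obs) = 1/6 / 7/12 = 2/7
P(Z=1 | obs) = 1/12 / 7/12 = 1/7
P(Z=2 | obs) = 1/3 / 7/12 = 4/7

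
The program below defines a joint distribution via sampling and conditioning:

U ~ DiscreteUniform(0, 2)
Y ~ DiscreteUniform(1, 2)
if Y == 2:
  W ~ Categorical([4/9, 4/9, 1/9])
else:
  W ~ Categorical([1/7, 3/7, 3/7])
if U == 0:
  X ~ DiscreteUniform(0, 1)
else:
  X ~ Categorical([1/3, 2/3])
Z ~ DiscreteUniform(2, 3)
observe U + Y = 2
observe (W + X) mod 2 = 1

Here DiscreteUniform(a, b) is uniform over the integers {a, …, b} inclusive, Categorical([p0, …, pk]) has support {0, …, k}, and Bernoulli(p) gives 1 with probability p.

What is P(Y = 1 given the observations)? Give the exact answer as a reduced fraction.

P(Y = 1 | obs) = 22/43

Enumerate traces; 12 have nonzero weight after conditioning:
  (U=0, Y=2, W=0, X=1, Z=2) weight 1/54
  (U=0, Y=2, W=0, X=1, Z=3) weight 1/54
  (U=0, Y=2, W=1, X=0, Z=2) weight 1/54
  (U=0, Y=2, W=1, X=0, Z=3) weight 1/54
  (U=0, Y=2, W=2, X=1, Z=2) weight 1/216
  (U=0, Y=2, W=2, X=1, Z=3) weight 1/216
  (U=1, Y=1, W=0, X=1, Z=2) weight 1/126
  (U=1, Y=1, W=0, X=1, Z=3) weight 1/126
  … 4 more
Group by Y:
  weight(Y=1) = 11/126
  weight(Y=2) = 1/12
Total weight = 11/126 + 1/12 = 43/252
P(Y=1 | obs) = 11/126 / 43/252 = 22/43
P(Y=2 | obs) = 1/12 / 43/252 = 21/43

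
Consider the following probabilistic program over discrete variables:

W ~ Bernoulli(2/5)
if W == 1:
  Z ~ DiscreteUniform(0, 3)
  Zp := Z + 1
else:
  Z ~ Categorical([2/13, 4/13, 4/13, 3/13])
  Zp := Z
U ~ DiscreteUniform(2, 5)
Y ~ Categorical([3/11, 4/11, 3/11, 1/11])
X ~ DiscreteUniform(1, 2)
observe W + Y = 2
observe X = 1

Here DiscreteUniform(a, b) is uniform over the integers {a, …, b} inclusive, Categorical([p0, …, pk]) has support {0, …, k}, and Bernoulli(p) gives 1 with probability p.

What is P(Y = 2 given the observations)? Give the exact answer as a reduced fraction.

Enumerate traces; 32 have nonzero weight after conditioning:
  (W=0, Z=0, U=2, Y=2, X=1) weight 9/2860
  (W=0, Z=0, U=3, Y=2, X=1) weight 9/2860
  (W=0, Z=0, U=4, Y=2, X=1) weight 9/2860
  (W=0, Z=0, U=5, Y=2, X=1) weight 9/2860
  (W=0, Z=1, U=2, Y=2, X=1) weight 9/1430
  (W=0, Z=1, U=3, Y=2, X=1) weight 9/1430
  (W=0, Z=1, U=4, Y=2, X=1) weight 9/1430
  (W=0, Z=1, U=5, Y=2, X=1) weight 9/1430
  (W=1, Z=0, U=2, Y=1, X=1) weight 1/220
  … 23 more
Group by Y:
  weight(Y=1) = 4/55
  weight(Y=2) = 9/110
Total weight = 4/55 + 9/110 = 17/110
P(Y=1 | obs) = 4/55 / 17/110 = 8/17
P(Y=2 | obs) = 9/110 / 17/110 = 9/17

P(Y = 2 | obs) = 9/17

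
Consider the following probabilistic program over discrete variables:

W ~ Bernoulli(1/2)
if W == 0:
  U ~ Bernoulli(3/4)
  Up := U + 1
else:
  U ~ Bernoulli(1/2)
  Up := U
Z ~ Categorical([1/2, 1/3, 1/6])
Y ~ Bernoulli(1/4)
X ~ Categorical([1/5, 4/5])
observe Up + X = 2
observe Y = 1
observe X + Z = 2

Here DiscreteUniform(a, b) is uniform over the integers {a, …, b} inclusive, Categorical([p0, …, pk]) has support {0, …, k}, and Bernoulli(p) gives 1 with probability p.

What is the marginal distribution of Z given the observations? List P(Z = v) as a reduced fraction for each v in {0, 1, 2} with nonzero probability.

Enumerate traces; 3 have nonzero weight after conditioning:
  (W=0, U=0, Z=1, Y=1, X=1) weight 1/120
  (W=0, U=1, Z=2, Y=1, X=0) weight 1/320
  (W=1, U=1, Z=1, Y=1, X=1) weight 1/60
Group by Z:
  weight(Z=1) = 1/40
  weight(Z=2) = 1/320
Total weight = 1/40 + 1/320 = 9/320
P(Z=1 | obs) = 1/40 / 9/320 = 8/9
P(Z=2 | obs) = 1/320 / 9/320 = 1/9

P(Z=1) = 8/9, P(Z=2) = 1/9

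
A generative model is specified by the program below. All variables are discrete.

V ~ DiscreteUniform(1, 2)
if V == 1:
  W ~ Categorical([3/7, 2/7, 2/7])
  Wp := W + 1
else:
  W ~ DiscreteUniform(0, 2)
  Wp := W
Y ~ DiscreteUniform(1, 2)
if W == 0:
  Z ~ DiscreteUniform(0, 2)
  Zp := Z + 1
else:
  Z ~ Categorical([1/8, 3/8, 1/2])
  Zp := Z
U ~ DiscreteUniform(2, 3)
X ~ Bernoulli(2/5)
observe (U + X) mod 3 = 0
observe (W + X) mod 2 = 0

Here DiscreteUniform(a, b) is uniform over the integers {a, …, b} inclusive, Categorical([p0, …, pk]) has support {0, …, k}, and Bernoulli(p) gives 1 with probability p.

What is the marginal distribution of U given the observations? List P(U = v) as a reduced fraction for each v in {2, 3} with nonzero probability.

P(U=2) = 26/113, P(U=3) = 87/113

Enumerate traces; 36 have nonzero weight after conditioning:
  (V=1, W=0, Y=1, Z=0, U=3, X=0) weight 3/280
  (V=1, W=0, Y=1, Z=1, U=3, X=0) weight 3/280
  (V=1, W=0, Y=1, Z=2, U=3, X=0) weight 3/280
  (V=1, W=0, Y=2, Z=0, U=3, X=0) weight 3/280
  (V=1, W=0, Y=2, Z=1, U=3, X=0) weight 3/280
  (V=1, W=0, Y=2, Z=2, U=3, X=0) weight 3/280
  (V=1, W=1, Y=1, Z=0, U=2, X=1) weight 1/560
  (V=1, W=1, Y=1, Z=1, U=2, X=1) weight 3/560
  … 28 more
Group by U:
  weight(U=2) = 13/210
  weight(U=3) = 29/140
Total weight = 13/210 + 29/140 = 113/420
P(U=2 | obs) = 13/210 / 113/420 = 26/113
P(U=3 | obs) = 29/140 / 113/420 = 87/113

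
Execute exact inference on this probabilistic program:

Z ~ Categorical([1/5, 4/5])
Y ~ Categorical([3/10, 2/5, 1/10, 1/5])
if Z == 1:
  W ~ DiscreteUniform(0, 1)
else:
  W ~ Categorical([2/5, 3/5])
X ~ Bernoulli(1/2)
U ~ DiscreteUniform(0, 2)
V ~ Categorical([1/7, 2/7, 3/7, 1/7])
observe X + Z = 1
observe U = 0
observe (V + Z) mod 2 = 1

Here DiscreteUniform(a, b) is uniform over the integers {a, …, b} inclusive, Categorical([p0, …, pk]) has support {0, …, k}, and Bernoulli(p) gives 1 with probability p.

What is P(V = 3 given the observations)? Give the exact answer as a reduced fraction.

P(V = 3 | obs) = 1/19

Enumerate traces; 32 have nonzero weight after conditioning:
  (Z=0, Y=0, W=0, X=1, U=0, V=1) weight 1/875
  (Z=0, Y=0, W=0, X=1, U=0, V=3) weight 1/1750
  (Z=0, Y=0, W=1, X=1, U=0, V=1) weight 3/1750
  (Z=0, Y=0, W=1, X=1, U=0, V=3) weight 3/3500
  (Z=0, Y=1, W=0, X=1, U=0, V=1) weight 4/2625
  (Z=0, Y=1, W=0, X=1, U=0, V=3) weight 2/2625
  (Z=0, Y=1, W=1, X=1, U=0, V=1) weight 2/875
  (Z=0, Y=1, W=1, X=1, U=0, V=3) weight 1/875
  (Z=1, Y=0, W=0, X=0, U=0, V=0) weight 1/350
  (Z=1, Y=0, W=0, X=0, U=0, V=2) weight 3/350
  … 22 more
Group by V:
  weight(V=0) = 2/105
  weight(V=1) = 1/105
  weight(V=2) = 2/35
  weight(V=3) = 1/210
Total weight = 2/105 + 1/105 + 2/35 + 1/210 = 19/210
P(V=0 | obs) = 2/105 / 19/210 = 4/19
P(V=1 | obs) = 1/105 / 19/210 = 2/19
P(V=2 | obs) = 2/35 / 19/210 = 12/19
P(V=3 | obs) = 1/210 / 19/210 = 1/19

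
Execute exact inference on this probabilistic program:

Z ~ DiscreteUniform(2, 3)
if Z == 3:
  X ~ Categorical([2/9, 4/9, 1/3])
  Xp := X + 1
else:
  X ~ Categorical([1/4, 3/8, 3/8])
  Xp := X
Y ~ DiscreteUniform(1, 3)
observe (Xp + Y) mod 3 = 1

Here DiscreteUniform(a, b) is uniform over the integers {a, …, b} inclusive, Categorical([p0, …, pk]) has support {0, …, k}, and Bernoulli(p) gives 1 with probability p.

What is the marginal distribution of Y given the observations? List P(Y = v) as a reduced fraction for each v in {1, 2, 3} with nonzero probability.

P(Y=1) = 7/24, P(Y=2) = 59/144, P(Y=3) = 43/144

Enumerate traces; 6 have nonzero weight after conditioning:
  (Z=2, X=0, Y=1) weight 1/24
  (Z=2, X=1, Y=3) weight 1/16
  (Z=2, X=2, Y=2) weight 1/16
  (Z=3, X=0, Y=3) weight 1/27
  (Z=3, X=1, Y=2) weight 2/27
  (Z=3, X=2, Y=1) weight 1/18
Group by Y:
  weight(Y=1) = 7/72
  weight(Y=2) = 59/432
  weight(Y=3) = 43/432
Total weight = 7/72 + 59/432 + 43/432 = 1/3
P(Y=1 | obs) = 7/72 / 1/3 = 7/24
P(Y=2 | obs) = 59/432 / 1/3 = 59/144
P(Y=3 | obs) = 43/432 / 1/3 = 43/144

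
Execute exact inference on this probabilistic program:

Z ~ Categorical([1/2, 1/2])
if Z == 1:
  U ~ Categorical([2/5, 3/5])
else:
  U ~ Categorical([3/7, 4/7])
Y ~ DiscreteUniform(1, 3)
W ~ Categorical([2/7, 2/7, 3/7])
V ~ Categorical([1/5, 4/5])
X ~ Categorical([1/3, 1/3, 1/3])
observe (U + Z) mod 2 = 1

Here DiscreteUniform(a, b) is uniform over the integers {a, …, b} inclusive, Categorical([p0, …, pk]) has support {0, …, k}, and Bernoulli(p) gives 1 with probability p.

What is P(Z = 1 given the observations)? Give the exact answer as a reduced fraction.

Enumerate traces; 108 have nonzero weight after conditioning:
  (Z=0, U=1, Y=1, W=0, V=0, X=0) weight 4/2205
  (Z=0, U=1, Y=1, W=0, V=0, X=1) weight 4/2205
  (Z=0, U=1, Y=1, W=0, V=0, X=2) weight 4/2205
  (Z=0, U=1, Y=1, W=0, V=1, X=0) weight 16/2205
  (Z=0, U=1, Y=1, W=0, V=1, X=1) weight 16/2205
  (Z=0, U=1, Y=1, W=0, V=1, X=2) weight 16/2205
  (Z=0, U=1, Y=1, W=1, V=0, X=0) weight 4/2205
  (Z=0, U=1, Y=1, W=1, V=0, X=1) weight 4/2205
  (Z=1, U=0, Y=1, W=0, V=0, X=0) weight 2/1575
  … 99 more
Group by Z:
  weight(Z=0) = 2/7
  weight(Z=1) = 1/5
Total weight = 2/7 + 1/5 = 17/35
P(Z=0 | obs) = 2/7 / 17/35 = 10/17
P(Z=1 | obs) = 1/5 / 17/35 = 7/17

P(Z = 1 | obs) = 7/17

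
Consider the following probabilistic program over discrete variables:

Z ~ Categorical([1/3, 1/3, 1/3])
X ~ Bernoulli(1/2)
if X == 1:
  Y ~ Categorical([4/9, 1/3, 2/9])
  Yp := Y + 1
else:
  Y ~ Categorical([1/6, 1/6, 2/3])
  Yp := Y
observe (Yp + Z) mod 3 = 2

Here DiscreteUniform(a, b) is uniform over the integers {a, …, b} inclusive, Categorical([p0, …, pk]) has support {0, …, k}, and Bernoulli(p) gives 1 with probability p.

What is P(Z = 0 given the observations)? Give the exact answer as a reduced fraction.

Enumerate traces; 6 have nonzero weight after conditioning:
  (Z=0, X=0, Y=2) weight 1/9
  (Z=0, X=1, Y=1) weight 1/18
  (Z=1, X=0, Y=1) weight 1/36
  (Z=1, X=1, Y=0) weight 2/27
  (Z=2, X=0, Y=0) weight 1/36
  (Z=2, X=1, Y=2) weight 1/27
Group by Z:
  weight(Z=0) = 1/6
  weight(Z=1) = 11/108
  weight(Z=2) = 7/108
Total weight = 1/6 + 11/108 + 7/108 = 1/3
P(Z=0 | obs) = 1/6 / 1/3 = 1/2
P(Z=1 | obs) = 11/108 / 1/3 = 11/36
P(Z=2 | obs) = 7/108 / 1/3 = 7/36

P(Z = 0 | obs) = 1/2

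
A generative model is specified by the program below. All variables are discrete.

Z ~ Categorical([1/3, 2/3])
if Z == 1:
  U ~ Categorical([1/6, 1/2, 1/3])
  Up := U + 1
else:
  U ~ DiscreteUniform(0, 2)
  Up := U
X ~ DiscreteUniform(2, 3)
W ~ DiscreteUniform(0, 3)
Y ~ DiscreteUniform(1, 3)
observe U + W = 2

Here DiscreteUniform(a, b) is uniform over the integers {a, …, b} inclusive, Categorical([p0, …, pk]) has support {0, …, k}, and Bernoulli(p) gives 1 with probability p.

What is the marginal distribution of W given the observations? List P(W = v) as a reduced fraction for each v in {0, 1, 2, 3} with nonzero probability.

P(W=0) = 1/3, P(W=1) = 4/9, P(W=2) = 2/9

Enumerate traces; 36 have nonzero weight after conditioning:
  (Z=0, U=0, X=2, W=2, Y=1) weight 1/216
  (Z=0, U=0, X=2, W=2, Y=2) weight 1/216
  (Z=0, U=0, X=2, W=2, Y=3) weight 1/216
  (Z=0, U=0, X=3, W=2, Y=1) weight 1/216
  (Z=0, U=0, X=3, W=2, Y=2) weight 1/216
  (Z=0, U=0, X=3, W=2, Y=3) weight 1/216
  (Z=0, U=1, X=2, W=1, Y=1) weight 1/216
  (Z=0, U=1, X=2, W=1, Y=2) weight 1/216
  (Z=0, U=2, X=2, W=0, Y=1) weight 1/216
  … 27 more
Group by W:
  weight(W=0) = 1/12
  weight(W=1) = 1/9
  weight(W=2) = 1/18
Total weight = 1/12 + 1/9 + 1/18 = 1/4
P(W=0 | obs) = 1/12 / 1/4 = 1/3
P(W=1 | obs) = 1/9 / 1/4 = 4/9
P(W=2 | obs) = 1/18 / 1/4 = 2/9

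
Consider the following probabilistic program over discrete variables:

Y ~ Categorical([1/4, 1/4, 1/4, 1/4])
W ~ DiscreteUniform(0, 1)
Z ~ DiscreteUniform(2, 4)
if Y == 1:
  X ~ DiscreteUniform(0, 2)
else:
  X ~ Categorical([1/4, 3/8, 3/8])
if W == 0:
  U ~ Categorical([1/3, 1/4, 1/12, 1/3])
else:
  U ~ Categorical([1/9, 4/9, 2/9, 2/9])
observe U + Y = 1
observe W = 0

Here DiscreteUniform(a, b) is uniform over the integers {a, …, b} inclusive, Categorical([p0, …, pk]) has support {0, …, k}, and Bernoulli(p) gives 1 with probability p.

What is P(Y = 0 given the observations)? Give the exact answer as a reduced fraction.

Enumerate traces; 18 have nonzero weight after conditioning:
  (Y=0, W=0, Z=2, X=0, U=1) weight 1/384
  (Y=0, W=0, Z=2, X=1, U=1) weight 1/256
  (Y=0, W=0, Z=2, X=2, U=1) weight 1/256
  (Y=0, W=0, Z=3, X=0, U=1) weight 1/384
  (Y=0, W=0, Z=3, X=1, U=1) weight 1/256
  (Y=0, W=0, Z=3, X=2, U=1) weight 1/256
  (Y=0, W=0, Z=4, X=0, U=1) weight 1/384
  (Y=0, W=0, Z=4, X=1, U=1) weight 1/256
  (Y=1, W=0, Z=2, X=0, U=0) weight 1/216
  … 9 more
Group by Y:
  weight(Y=0) = 1/32
  weight(Y=1) = 1/24
Total weight = 1/32 + 1/24 = 7/96
P(Y=0 | obs) = 1/32 / 7/96 = 3/7
P(Y=1 | obs) = 1/24 / 7/96 = 4/7

P(Y = 0 | obs) = 3/7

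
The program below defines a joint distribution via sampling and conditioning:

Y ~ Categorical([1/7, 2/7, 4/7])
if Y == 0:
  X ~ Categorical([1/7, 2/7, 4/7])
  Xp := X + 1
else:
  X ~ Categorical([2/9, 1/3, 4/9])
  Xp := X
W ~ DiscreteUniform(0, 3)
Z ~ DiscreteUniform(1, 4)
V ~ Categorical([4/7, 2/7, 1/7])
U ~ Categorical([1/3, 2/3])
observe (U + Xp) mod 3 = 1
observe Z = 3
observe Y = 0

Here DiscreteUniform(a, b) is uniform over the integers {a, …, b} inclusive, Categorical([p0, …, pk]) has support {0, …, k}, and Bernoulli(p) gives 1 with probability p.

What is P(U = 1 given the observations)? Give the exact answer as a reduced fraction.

P(U = 1 | obs) = 8/9

Enumerate traces; 24 have nonzero weight after conditioning:
  (Y=0, X=0, W=0, Z=3, V=0, U=0) weight 1/4116
  (Y=0, X=0, W=0, Z=3, V=1, U=0) weight 1/8232
  (Y=0, X=0, W=0, Z=3, V=2, U=0) weight 1/16464
  (Y=0, X=0, W=1, Z=3, V=0, U=0) weight 1/4116
  (Y=0, X=0, W=1, Z=3, V=1, U=0) weight 1/8232
  (Y=0, X=0, W=1, Z=3, V=2, U=0) weight 1/16464
  (Y=0, X=0, W=2, Z=3, V=0, U=0) weight 1/4116
  (Y=0, X=0, W=2, Z=3, V=1, U=0) weight 1/8232
  (Y=0, X=2, W=0, Z=3, V=0, U=1) weight 2/1029
  … 15 more
Group by U:
  weight(U=0) = 1/588
  weight(U=1) = 2/147
Total weight = 1/588 + 2/147 = 3/196
P(U=0 | obs) = 1/588 / 3/196 = 1/9
P(U=1 | obs) = 2/147 / 3/196 = 8/9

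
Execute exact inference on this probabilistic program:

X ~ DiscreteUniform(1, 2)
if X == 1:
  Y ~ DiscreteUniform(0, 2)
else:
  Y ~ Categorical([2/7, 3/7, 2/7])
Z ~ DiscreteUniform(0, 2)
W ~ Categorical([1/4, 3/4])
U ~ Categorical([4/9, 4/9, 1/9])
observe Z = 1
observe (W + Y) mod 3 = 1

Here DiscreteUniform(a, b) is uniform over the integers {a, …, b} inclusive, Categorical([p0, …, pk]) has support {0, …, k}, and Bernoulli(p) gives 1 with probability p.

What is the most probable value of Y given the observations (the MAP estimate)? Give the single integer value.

Enumerate traces; 12 have nonzero weight after conditioning:
  (X=1, Y=0, Z=1, W=1, U=0) weight 1/54
  (X=1, Y=0, Z=1, W=1, U=1) weight 1/54
  (X=1, Y=0, Z=1, W=1, U=2) weight 1/216
  (X=1, Y=1, Z=1, W=0, U=0) weight 1/162
  (X=1, Y=1, Z=1, W=0, U=1) weight 1/162
  (X=1, Y=1, Z=1, W=0, U=2) weight 1/648
  (X=2, Y=0, Z=1, W=1, U=0) weight 1/63
  (X=2, Y=0, Z=1, W=1, U=1) weight 1/63
  … 4 more
Group by Y:
  weight(Y=0) = 13/168
  weight(Y=1) = 2/63
Total weight = 13/168 + 2/63 = 55/504
P(Y=0 | obs) = 13/168 / 55/504 = 39/55
P(Y=1 | obs) = 2/63 / 55/504 = 16/55
argmax = 0

argmax_v P(Y = v | obs) = 0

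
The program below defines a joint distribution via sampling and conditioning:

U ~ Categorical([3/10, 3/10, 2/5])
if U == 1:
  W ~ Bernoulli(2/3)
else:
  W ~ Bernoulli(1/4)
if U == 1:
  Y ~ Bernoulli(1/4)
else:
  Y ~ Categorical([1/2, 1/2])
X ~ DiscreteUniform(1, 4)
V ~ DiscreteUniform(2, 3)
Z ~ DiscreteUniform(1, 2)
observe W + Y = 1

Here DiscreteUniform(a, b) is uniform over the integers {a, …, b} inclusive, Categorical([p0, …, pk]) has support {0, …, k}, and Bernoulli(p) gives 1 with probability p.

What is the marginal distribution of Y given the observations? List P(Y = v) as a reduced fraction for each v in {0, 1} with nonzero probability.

P(Y=0) = 19/42, P(Y=1) = 23/42

Enumerate traces; 96 have nonzero weight after conditioning:
  (U=0, W=0, Y=1, X=1, V=2, Z=1) weight 9/1280
  (U=0, W=0, Y=1, X=1, V=2, Z=2) weight 9/1280
  (U=0, W=0, Y=1, X=1, V=3, Z=1) weight 9/1280
  (U=0, W=0, Y=1, X=1, V=3, Z=2) weight 9/1280
  (U=0, W=0, Y=1, X=2, V=2, Z=1) weight 9/1280
  (U=0, W=0, Y=1, X=2, V=2, Z=2) weight 9/1280
  (U=0, W=0, Y=1, X=2, V=3, Z=1) weight 9/1280
  (U=0, W=0, Y=1, X=2, V=3, Z=2) weight 9/1280
  (U=0, W=1, Y=0, X=1, V=2, Z=1) weight 3/1280
  … 87 more
Group by Y:
  weight(Y=0) = 19/80
  weight(Y=1) = 23/80
Total weight = 19/80 + 23/80 = 21/40
P(Y=0 | obs) = 19/80 / 21/40 = 19/42
P(Y=1 | obs) = 23/80 / 21/40 = 23/42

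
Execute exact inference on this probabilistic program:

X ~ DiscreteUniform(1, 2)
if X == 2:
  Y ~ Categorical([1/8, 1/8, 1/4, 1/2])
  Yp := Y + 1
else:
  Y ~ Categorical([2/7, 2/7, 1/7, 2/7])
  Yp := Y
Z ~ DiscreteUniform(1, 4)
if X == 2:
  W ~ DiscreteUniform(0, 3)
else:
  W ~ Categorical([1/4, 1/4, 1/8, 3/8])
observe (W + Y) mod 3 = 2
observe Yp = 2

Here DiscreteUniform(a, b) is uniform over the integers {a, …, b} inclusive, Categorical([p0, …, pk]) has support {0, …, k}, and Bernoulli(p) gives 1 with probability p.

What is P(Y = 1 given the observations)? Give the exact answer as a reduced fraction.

Enumerate traces; 12 have nonzero weight after conditioning:
  (X=1, Y=2, Z=1, W=0) weight 1/224
  (X=1, Y=2, Z=1, W=3) weight 3/448
  (X=1, Y=2, Z=2, W=0) weight 1/224
  (X=1, Y=2, Z=2, W=3) weight 3/448
  (X=1, Y=2, Z=3, W=0) weight 1/224
  (X=1, Y=2, Z=3, W=3) weight 3/448
  (X=1, Y=2, Z=4, W=0) weight 1/224
  (X=1, Y=2, Z=4, W=3) weight 3/448
  (X=2, Y=1, Z=1, W=1) weight 1/256
  … 3 more
Group by Y:
  weight(Y=1) = 1/64
  weight(Y=2) = 5/112
Total weight = 1/64 + 5/112 = 27/448
P(Y=1 | obs) = 1/64 / 27/448 = 7/27
P(Y=2 | obs) = 5/112 / 27/448 = 20/27

P(Y = 1 | obs) = 7/27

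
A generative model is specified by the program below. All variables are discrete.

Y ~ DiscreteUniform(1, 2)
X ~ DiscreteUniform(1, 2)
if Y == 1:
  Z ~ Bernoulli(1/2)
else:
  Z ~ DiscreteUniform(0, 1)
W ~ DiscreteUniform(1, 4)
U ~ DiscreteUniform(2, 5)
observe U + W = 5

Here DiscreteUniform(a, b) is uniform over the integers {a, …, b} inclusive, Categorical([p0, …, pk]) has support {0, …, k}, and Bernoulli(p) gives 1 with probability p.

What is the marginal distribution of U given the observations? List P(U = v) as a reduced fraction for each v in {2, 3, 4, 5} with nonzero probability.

P(U=2) = 1/3, P(U=3) = 1/3, P(U=4) = 1/3

Enumerate traces; 24 have nonzero weight after conditioning:
  (Y=1, X=1, Z=0, W=1, U=4) weight 1/128
  (Y=1, X=1, Z=0, W=2, U=3) weight 1/128
  (Y=1, X=1, Z=0, W=3, U=2) weight 1/128
  (Y=1, X=1, Z=1, W=1, U=4) weight 1/128
  (Y=1, X=1, Z=1, W=2, U=3) weight 1/128
  (Y=1, X=1, Z=1, W=3, U=2) weight 1/128
  (Y=1, X=2, Z=0, W=1, U=4) weight 1/128
  (Y=1, X=2, Z=0, W=2, U=3) weight 1/128
  … 16 more
Group by U:
  weight(U=2) = 1/16
  weight(U=3) = 1/16
  weight(U=4) = 1/16
Total weight = 1/16 + 1/16 + 1/16 = 3/16
P(U=2 | obs) = 1/16 / 3/16 = 1/3
P(U=3 | obs) = 1/16 / 3/16 = 1/3
P(U=4 | obs) = 1/16 / 3/16 = 1/3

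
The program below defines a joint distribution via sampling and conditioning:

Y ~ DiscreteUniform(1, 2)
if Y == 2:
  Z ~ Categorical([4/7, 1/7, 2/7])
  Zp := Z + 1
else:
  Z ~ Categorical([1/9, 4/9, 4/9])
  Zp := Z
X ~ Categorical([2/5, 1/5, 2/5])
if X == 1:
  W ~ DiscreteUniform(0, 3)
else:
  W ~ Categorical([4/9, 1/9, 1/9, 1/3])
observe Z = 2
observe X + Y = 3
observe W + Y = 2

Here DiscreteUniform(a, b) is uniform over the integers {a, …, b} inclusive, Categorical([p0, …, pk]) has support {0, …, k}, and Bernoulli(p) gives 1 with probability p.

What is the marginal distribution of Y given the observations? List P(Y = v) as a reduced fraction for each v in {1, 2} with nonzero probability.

Enumerate traces; 2 have nonzero weight after conditioning:
  (Y=1, Z=2, X=2, W=1) weight 4/405
  (Y=2, Z=2, X=1, W=0) weight 1/140
Group by Y:
  weight(Y=1) = 4/405
  weight(Y=2) = 1/140
Total weight = 4/405 + 1/140 = 193/11340
P(Y=1 | obs) = 4/405 / 193/11340 = 112/193
P(Y=2 | obs) = 1/140 / 193/11340 = 81/193

P(Y=1) = 112/193, P(Y=2) = 81/193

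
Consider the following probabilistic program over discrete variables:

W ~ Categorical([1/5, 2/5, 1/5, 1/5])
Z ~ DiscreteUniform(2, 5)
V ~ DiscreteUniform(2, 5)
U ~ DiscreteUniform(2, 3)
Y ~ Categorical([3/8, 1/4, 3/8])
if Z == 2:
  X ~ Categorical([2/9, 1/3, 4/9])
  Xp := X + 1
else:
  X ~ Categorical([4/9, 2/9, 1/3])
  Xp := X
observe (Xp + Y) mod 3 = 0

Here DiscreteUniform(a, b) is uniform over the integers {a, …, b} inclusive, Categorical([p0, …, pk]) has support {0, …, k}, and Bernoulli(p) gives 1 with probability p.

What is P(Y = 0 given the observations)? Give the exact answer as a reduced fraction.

P(Y = 0 | obs) = 1/2

Enumerate traces; 384 have nonzero weight after conditioning:
  (W=0, Z=2, V=2, U=2, Y=0, X=2) weight 1/960
  (W=0, Z=2, V=2, U=2, Y=1, X=1) weight 1/1920
  (W=0, Z=2, V=2, U=2, Y=2, X=0) weight 1/1920
  (W=0, Z=2, V=2, U=3, Y=0, X=2) weight 1/960
  (W=0, Z=2, V=2, U=3, Y=1, X=1) weight 1/1920
  (W=0, Z=2, V=2, U=3, Y=2, X=0) weight 1/1920
  (W=0, Z=2, V=3, U=2, Y=0, X=2) weight 1/960
  (W=0, Z=2, V=3, U=2, Y=1, X=1) weight 1/1920
  … 376 more
Group by Y:
  weight(Y=0) = 1/6
  weight(Y=1) = 1/12
  weight(Y=2) = 1/12
Total weight = 1/6 + 1/12 + 1/12 = 1/3
P(Y=0 | obs) = 1/6 / 1/3 = 1/2
P(Y=1 | obs) = 1/12 / 1/3 = 1/4
P(Y=2 | obs) = 1/12 / 1/3 = 1/4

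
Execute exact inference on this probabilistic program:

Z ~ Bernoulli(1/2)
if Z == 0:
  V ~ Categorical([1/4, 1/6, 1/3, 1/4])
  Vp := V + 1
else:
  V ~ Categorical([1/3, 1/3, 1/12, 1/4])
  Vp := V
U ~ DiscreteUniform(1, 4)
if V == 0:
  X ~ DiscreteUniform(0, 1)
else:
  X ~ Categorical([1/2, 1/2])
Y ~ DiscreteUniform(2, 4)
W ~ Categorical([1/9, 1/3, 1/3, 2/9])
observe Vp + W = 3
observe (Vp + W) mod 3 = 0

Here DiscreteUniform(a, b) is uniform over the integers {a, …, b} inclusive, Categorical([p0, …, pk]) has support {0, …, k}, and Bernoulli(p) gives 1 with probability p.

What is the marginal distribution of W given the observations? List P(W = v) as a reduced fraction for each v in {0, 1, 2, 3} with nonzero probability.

P(W=0) = 7/45, P(W=1) = 1/5, P(W=2) = 7/15, P(W=3) = 8/45

Enumerate traces; 168 have nonzero weight after conditioning:
  (Z=0, V=0, U=1, X=0, Y=2, W=2) weight 1/576
  (Z=0, V=0, U=1, X=0, Y=3, W=2) weight 1/576
  (Z=0, V=0, U=1, X=0, Y=4, W=2) weight 1/576
  (Z=0, V=0, U=1, X=1, Y=2, W=2) weight 1/576
  (Z=0, V=0, U=1, X=1, Y=3, W=2) weight 1/576
  (Z=0, V=0, U=1, X=1, Y=4, W=2) weight 1/576
  (Z=0, V=0, U=2, X=0, Y=2, W=2) weight 1/576
  (Z=0, V=0, U=2, X=0, Y=3, W=2) weight 1/576
  (Z=0, V=1, U=1, X=0, Y=2, W=1) weight 1/864
  (Z=0, V=2, U=1, X=0, Y=2, W=0) weight 1/1296
  … 158 more
Group by W:
  weight(W=0) = 7/216
  weight(W=1) = 1/24
  weight(W=2) = 7/72
  weight(W=3) = 1/27
Total weight = 7/216 + 1/24 + 7/72 + 1/27 = 5/24
P(W=0 | obs) = 7/216 / 5/24 = 7/45
P(W=1 | obs) = 1/24 / 5/24 = 1/5
P(W=2 | obs) = 7/72 / 5/24 = 7/15
P(W=3 | obs) = 1/27 / 5/24 = 8/45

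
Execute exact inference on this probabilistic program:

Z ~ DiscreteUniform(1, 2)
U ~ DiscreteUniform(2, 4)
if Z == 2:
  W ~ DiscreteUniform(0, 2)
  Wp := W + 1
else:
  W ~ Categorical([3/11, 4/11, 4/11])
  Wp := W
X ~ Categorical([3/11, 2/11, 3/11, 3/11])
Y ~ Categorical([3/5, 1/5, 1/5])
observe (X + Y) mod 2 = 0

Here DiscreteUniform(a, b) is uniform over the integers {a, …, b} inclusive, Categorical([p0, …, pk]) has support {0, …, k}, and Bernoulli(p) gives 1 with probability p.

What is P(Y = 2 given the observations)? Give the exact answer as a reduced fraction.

P(Y = 2 | obs) = 6/29

Enumerate traces; 108 have nonzero weight after conditioning:
  (Z=1, U=2, W=0, X=0, Y=0) weight 9/1210
  (Z=1, U=2, W=0, X=0, Y=2) weight 3/1210
  (Z=1, U=2, W=0, X=1, Y=1) weight 1/605
  (Z=1, U=2, W=0, X=2, Y=0) weight 9/1210
  (Z=1, U=2, W=0, X=2, Y=2) weight 3/1210
  (Z=1, U=2, W=0, X=3, Y=1) weight 3/1210
  (Z=1, U=2, W=1, X=0, Y=0) weight 6/605
  (Z=1, U=2, W=1, X=0, Y=2) weight 2/605
  … 100 more
Group by Y:
  weight(Y=0) = 18/55
  weight(Y=1) = 1/11
  weight(Y=2) = 6/55
Total weight = 18/55 + 1/11 + 6/55 = 29/55
P(Y=0 | obs) = 18/55 / 29/55 = 18/29
P(Y=1 | obs) = 1/11 / 29/55 = 5/29
P(Y=2 | obs) = 6/55 / 29/55 = 6/29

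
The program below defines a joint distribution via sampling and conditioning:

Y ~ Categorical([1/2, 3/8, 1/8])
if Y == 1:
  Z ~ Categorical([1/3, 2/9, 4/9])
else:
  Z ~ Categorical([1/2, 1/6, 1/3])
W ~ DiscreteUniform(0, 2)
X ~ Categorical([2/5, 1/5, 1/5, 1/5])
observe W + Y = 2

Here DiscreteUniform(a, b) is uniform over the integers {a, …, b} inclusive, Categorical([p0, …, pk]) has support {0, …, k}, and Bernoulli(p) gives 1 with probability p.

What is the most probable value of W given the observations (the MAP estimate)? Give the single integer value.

Enumerate traces; 36 have nonzero weight after conditioning:
  (Y=0, Z=0, W=2, X=0) weight 1/30
  (Y=0, Z=0, W=2, X=1) weight 1/60
  (Y=0, Z=0, W=2, X=2) weight 1/60
  (Y=0, Z=0, W=2, X=3) weight 1/60
  (Y=0, Z=1, W=2, X=0) weight 1/90
  (Y=0, Z=1, W=2, X=1) weight 1/180
  (Y=0, Z=1, W=2, X=2) weight 1/180
  (Y=0, Z=1, W=2, X=3) weight 1/180
  (Y=1, Z=0, W=1, X=0) weight 1/60
  (Y=2, Z=0, W=0, X=0) weight 1/120
  … 26 more
Group by W:
  weight(W=0) = 1/24
  weight(W=1) = 1/8
  weight(W=2) = 1/6
Total weight = 1/24 + 1/8 + 1/6 = 1/3
P(W=0 | obs) = 1/24 / 1/3 = 1/8
P(W=1 | obs) = 1/8 / 1/3 = 3/8
P(W=2 | obs) = 1/6 / 1/3 = 1/2
argmax = 2

argmax_v P(W = v | obs) = 2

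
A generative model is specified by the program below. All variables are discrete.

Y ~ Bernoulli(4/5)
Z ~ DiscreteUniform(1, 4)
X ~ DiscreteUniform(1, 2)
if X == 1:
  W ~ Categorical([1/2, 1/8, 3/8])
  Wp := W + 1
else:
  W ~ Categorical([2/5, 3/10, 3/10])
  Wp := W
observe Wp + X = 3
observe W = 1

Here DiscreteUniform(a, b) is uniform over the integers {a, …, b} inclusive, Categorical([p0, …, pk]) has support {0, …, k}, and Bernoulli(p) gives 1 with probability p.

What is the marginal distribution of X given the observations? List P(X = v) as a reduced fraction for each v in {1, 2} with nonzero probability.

Enumerate traces; 16 have nonzero weight after conditioning:
  (Y=0, Z=1, X=1, W=1) weight 1/320
  (Y=0, Z=1, X=2, W=1) weight 3/400
  (Y=0, Z=2, X=1, W=1) weight 1/320
  (Y=0, Z=2, X=2, W=1) weight 3/400
  (Y=0, Z=3, X=1, W=1) weight 1/320
  (Y=0, Z=3, X=2, W=1) weight 3/400
  (Y=0, Z=4, X=1, W=1) weight 1/320
  (Y=0, Z=4, X=2, W=1) weight 3/400
  … 8 more
Group by X:
  weight(X=1) = 1/16
  weight(X=2) = 3/20
Total weight = 1/16 + 3/20 = 17/80
P(X=1 | obs) = 1/16 / 17/80 = 5/17
P(X=2 | obs) = 3/20 / 17/80 = 12/17

P(X=1) = 5/17, P(X=2) = 12/17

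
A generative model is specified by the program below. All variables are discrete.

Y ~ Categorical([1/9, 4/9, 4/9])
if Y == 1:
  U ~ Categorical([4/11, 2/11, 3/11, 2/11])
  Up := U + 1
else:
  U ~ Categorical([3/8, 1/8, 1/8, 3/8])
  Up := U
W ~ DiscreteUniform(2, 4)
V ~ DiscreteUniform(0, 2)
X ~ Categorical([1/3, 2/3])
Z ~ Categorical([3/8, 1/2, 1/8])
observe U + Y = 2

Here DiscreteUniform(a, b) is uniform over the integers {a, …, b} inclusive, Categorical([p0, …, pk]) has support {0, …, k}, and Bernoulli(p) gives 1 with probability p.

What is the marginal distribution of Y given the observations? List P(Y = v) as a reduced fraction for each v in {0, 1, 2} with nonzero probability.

Enumerate traces; 162 have nonzero weight after conditioning:
  (Y=0, U=2, W=2, V=0, X=0, Z=0) weight 1/5184
  (Y=0, U=2, W=2, V=0, X=0, Z=1) weight 1/3888
  (Y=0, U=2, W=2, V=0, X=0, Z=2) weight 1/15552
  (Y=0, U=2, W=2, V=0, X=1, Z=0) weight 1/2592
  (Y=0, U=2, W=2, V=0, X=1, Z=1) weight 1/1944
  (Y=0, U=2, W=2, V=0, X=1, Z=2) weight 1/7776
  (Y=0, U=2, W=2, V=1, X=0, Z=0) weight 1/5184
  (Y=0, U=2, W=2, V=1, X=0, Z=1) weight 1/3888
  (Y=1, U=1, W=2, V=0, X=0, Z=0) weight 1/891
  (Y=2, U=0, W=2, V=0, X=0, Z=0) weight 1/432
  … 152 more
Group by Y:
  weight(Y=0) = 1/72
  weight(Y=1) = 8/99
  weight(Y=2) = 1/6
Total weight = 1/72 + 8/99 + 1/6 = 23/88
P(Y=0 | obs) = 1/72 / 23/88 = 11/207
P(Y=1 | obs) = 8/99 / 23/88 = 64/207
P(Y=2 | obs) = 1/6 / 23/88 = 44/69

P(Y=0) = 11/207, P(Y=1) = 64/207, P(Y=2) = 44/69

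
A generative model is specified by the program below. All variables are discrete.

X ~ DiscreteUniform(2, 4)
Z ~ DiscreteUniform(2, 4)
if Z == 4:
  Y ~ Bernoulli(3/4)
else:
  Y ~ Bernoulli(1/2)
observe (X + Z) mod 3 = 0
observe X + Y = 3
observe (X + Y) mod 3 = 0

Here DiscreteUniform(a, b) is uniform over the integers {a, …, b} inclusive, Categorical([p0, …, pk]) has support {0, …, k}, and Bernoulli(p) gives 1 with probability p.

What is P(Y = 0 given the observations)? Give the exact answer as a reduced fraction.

P(Y = 0 | obs) = 2/5

Enumerate traces; 2 have nonzero weight after conditioning:
  (X=2, Z=4, Y=1) weight 1/12
  (X=3, Z=3, Y=0) weight 1/18
Group by Y:
  weight(Y=0) = 1/18
  weight(Y=1) = 1/12
Total weight = 1/18 + 1/12 = 5/36
P(Y=0 | obs) = 1/18 / 5/36 = 2/5
P(Y=1 | obs) = 1/12 / 5/36 = 3/5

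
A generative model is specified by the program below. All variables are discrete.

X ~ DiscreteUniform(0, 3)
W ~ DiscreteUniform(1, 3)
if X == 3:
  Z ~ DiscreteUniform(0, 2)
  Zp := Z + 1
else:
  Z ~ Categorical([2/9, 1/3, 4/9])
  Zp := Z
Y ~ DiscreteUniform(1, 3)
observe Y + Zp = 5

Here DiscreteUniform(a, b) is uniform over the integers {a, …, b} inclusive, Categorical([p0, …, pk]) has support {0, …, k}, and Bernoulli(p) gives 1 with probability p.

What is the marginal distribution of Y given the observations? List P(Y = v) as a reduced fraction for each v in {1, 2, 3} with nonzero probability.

P(Y=2) = 1/6, P(Y=3) = 5/6

Enumerate traces; 15 have nonzero weight after conditioning:
  (X=0, W=1, Z=2, Y=3) weight 1/81
  (X=0, W=2, Z=2, Y=3) weight 1/81
  (X=0, W=3, Z=2, Y=3) weight 1/81
  (X=1, W=1, Z=2, Y=3) weight 1/81
  (X=1, W=2, Z=2, Y=3) weight 1/81
  (X=1, W=3, Z=2, Y=3) weight 1/81
  (X=2, W=1, Z=2, Y=3) weight 1/81
  (X=2, W=2, Z=2, Y=3) weight 1/81
  (X=3, W=1, Z=2, Y=2) weight 1/108
  … 6 more
Group by Y:
  weight(Y=2) = 1/36
  weight(Y=3) = 5/36
Total weight = 1/36 + 5/36 = 1/6
P(Y=2 | obs) = 1/36 / 1/6 = 1/6
P(Y=3 | obs) = 5/36 / 1/6 = 5/6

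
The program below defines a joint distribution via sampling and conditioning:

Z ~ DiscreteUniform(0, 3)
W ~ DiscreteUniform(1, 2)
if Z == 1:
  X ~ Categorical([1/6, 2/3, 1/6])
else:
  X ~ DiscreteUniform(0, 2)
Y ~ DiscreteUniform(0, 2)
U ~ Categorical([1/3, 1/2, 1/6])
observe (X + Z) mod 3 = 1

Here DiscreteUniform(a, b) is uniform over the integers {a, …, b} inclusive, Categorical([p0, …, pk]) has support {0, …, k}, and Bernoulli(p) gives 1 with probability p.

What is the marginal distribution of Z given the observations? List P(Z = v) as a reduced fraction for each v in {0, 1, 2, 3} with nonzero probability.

Enumerate traces; 72 have nonzero weight after conditioning:
  (Z=0, W=1, X=1, Y=0, U=0) weight 1/216
  (Z=0, W=1, X=1, Y=0, U=1) weight 1/144
  (Z=0, W=1, X=1, Y=0, U=2) weight 1/432
  (Z=0, W=1, X=1, Y=1, U=0) weight 1/216
  (Z=0, W=1, X=1, Y=1, U=1) weight 1/144
  (Z=0, W=1, X=1, Y=1, U=2) weight 1/432
  (Z=0, W=1, X=1, Y=2, U=0) weight 1/216
  (Z=0, W=1, X=1, Y=2, U=1) weight 1/144
  (Z=1, W=1, X=0, Y=0, U=0) weight 1/432
  (Z=2, W=1, X=2, Y=0, U=0) weight 1/216
  … 62 more
Group by Z:
  weight(Z=0) = 1/12
  weight(Z=1) = 1/24
  weight(Z=2) = 1/12
  weight(Z=3) = 1/12
Total weight = 1/12 + 1/24 + 1/12 + 1/12 = 7/24
P(Z=0 | obs) = 1/12 / 7/24 = 2/7
P(Z=1 | obs) = 1/24 / 7/24 = 1/7
P(Z=2 | obs) = 1/12 / 7/24 = 2/7
P(Z=3 | obs) = 1/12 / 7/24 = 2/7

P(Z=0) = 2/7, P(Z=1) = 1/7, P(Z=2) = 2/7, P(Z=3) = 2/7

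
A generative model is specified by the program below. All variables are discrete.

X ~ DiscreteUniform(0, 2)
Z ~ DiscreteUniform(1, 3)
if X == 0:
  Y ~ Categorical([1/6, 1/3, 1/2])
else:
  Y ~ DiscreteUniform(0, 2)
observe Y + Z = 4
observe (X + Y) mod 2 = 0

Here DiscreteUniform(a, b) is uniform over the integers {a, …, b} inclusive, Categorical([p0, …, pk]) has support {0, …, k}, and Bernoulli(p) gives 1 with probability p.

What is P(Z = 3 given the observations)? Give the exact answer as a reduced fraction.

Enumerate traces; 3 have nonzero weight after conditioning:
  (X=0, Z=2, Y=2) weight 1/18
  (X=1, Z=3, Y=1) weight 1/27
  (X=2, Z=2, Y=2) weight 1/27
Group by Z:
  weight(Z=2) = 5/54
  weight(Z=3) = 1/27
Total weight = 5/54 + 1/27 = 7/54
P(Z=2 | obs) = 5/54 / 7/54 = 5/7
P(Z=3 | obs) = 1/27 / 7/54 = 2/7

P(Z = 3 | obs) = 2/7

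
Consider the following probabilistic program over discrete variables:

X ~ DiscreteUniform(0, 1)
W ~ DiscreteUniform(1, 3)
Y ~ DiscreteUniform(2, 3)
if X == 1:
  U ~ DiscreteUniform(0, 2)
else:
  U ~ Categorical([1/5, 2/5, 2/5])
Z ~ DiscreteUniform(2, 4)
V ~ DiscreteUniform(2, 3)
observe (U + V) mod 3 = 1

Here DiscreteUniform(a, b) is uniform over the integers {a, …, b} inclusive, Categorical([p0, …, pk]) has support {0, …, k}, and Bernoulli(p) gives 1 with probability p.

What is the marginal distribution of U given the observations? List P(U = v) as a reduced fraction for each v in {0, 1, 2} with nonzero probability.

Enumerate traces; 72 have nonzero weight after conditioning:
  (X=0, W=1, Y=2, U=1, Z=2, V=3) weight 1/180
  (X=0, W=1, Y=2, U=1, Z=3, V=3) weight 1/180
  (X=0, W=1, Y=2, U=1, Z=4, V=3) weight 1/180
  (X=0, W=1, Y=2, U=2, Z=2, V=2) weight 1/180
  (X=0, W=1, Y=2, U=2, Z=3, V=2) weight 1/180
  (X=0, W=1, Y=2, U=2, Z=4, V=2) weight 1/180
  (X=0, W=1, Y=3, U=1, Z=2, V=3) weight 1/180
  (X=0, W=1, Y=3, U=1, Z=3, V=3) weight 1/180
  … 64 more
Group by U:
  weight(U=1) = 11/60
  weight(U=2) = 11/60
Total weight = 11/60 + 11/60 = 11/30
P(U=1 | obs) = 11/60 / 11/30 = 1/2
P(U=2 | obs) = 11/60 / 11/30 = 1/2

P(U=1) = 1/2, P(U=2) = 1/2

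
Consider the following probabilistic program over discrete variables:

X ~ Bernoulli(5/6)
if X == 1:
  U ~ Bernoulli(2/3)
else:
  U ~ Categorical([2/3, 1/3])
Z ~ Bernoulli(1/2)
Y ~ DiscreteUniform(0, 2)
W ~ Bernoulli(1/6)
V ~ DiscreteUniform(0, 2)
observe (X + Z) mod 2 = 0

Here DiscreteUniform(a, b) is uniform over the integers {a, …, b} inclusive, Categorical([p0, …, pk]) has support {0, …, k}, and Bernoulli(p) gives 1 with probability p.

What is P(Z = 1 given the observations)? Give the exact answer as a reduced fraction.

P(Z = 1 | obs) = 5/6

Enumerate traces; 72 have nonzero weight after conditioning:
  (X=0, U=0, Z=0, Y=0, W=0, V=0) weight 5/972
  (X=0, U=0, Z=0, Y=0, W=0, V=1) weight 5/972
  (X=0, U=0, Z=0, Y=0, W=0, V=2) weight 5/972
  (X=0, U=0, Z=0, Y=0, W=1, V=0) weight 1/972
  (X=0, U=0, Z=0, Y=0, W=1, V=1) weight 1/972
  (X=0, U=0, Z=0, Y=0, W=1, V=2) weight 1/972
  (X=0, U=0, Z=0, Y=1, W=0, V=0) weight 5/972
  (X=0, U=0, Z=0, Y=1, W=0, V=1) weight 5/972
  (X=1, U=0, Z=1, Y=0, W=0, V=0) weight 25/1944
  … 63 more
Group by Z:
  weight(Z=0) = 1/12
  weight(Z=1) = 5/12
Total weight = 1/12 + 5/12 = 1/2
P(Z=0 | obs) = 1/12 / 1/2 = 1/6
P(Z=1 | obs) = 5/12 / 1/2 = 5/6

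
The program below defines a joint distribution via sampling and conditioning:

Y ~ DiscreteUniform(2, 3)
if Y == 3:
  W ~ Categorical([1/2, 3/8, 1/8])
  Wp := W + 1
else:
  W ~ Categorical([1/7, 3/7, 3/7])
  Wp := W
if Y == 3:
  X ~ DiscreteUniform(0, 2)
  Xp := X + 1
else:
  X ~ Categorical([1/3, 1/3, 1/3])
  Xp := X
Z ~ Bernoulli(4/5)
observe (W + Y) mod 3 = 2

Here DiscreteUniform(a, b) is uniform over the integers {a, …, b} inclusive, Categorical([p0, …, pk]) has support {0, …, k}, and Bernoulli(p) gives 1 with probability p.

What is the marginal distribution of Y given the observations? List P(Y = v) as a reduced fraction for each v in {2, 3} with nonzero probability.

Enumerate traces; 12 have nonzero weight after conditioning:
  (Y=2, W=0, X=0, Z=0) weight 1/210
  (Y=2, W=0, X=0, Z=1) weight 2/105
  (Y=2, W=0, X=1, Z=0) weight 1/210
  (Y=2, W=0, X=1, Z=1) weight 2/105
  (Y=2, W=0, X=2, Z=0) weight 1/210
  (Y=2, W=0, X=2, Z=1) weight 2/105
  (Y=3, W=2, X=0, Z=0) weight 1/240
  (Y=3, W=2, X=0, Z=1) weight 1/60
  … 4 more
Group by Y:
  weight(Y=2) = 1/14
  weight(Y=3) = 1/16
Total weight = 1/14 + 1/16 = 15/112
P(Y=2 | obs) = 1/14 / 15/112 = 8/15
P(Y=3 | obs) = 1/16 / 15/112 = 7/15

P(Y=2) = 8/15, P(Y=3) = 7/15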